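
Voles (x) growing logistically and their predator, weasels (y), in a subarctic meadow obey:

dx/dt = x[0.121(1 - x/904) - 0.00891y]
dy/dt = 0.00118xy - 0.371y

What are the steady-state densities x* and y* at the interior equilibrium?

x* ≈ 314, y* ≈ 8.86

From dy/dt = 0 with y > 0: 0.00118x* = 0.371, so x* = 314.
Substitute into dx/dt = 0: 0.121(1 - 314/904) = 0.00891y*.
The bracket is 0.652, giving y* = 0.0789/0.00891 = 8.86.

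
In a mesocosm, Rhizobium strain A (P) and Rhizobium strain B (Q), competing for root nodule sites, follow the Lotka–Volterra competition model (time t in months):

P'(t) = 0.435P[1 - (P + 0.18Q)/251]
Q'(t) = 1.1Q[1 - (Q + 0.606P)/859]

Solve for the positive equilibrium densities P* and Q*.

P* ≈ 108, Q* ≈ 793

Setting both brackets to zero gives the nullclines P + 0.18Q = 251 and 0.606P + Q = 859.
Substituting Q = 859 - 0.606P into the first: P(1 - 0.18·0.606) = 251 - 0.18·859.
So P* = 96.4/0.891 = 108, and then Q* = 859 - 0.606·108 = 793.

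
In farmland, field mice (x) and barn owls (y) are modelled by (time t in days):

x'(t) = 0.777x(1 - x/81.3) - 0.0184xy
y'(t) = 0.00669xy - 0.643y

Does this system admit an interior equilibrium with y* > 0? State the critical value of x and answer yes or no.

Threshold x = 96.1; K < 96.1, so no, the predator goes extinct.

The predator equation gives dy/dt > 0 only when x > 0.643/0.00669 = 96.1.
Without the predator, x → K = 81.3. Since 81.3 < 96.1, the predator cannot invade.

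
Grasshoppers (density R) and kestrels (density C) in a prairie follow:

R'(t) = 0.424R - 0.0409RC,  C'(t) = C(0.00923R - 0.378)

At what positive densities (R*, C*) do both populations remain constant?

R* ≈ 41, C* ≈ 10.4

Set dC/dt = 0 with C > 0: 0.00923R - 0.378 = 0, so R* = 0.378/0.00923 = 41.
Set dR/dt = 0 with R > 0: 0.424 - 0.0409C = 0, so C* = 0.424/0.0409 = 10.4.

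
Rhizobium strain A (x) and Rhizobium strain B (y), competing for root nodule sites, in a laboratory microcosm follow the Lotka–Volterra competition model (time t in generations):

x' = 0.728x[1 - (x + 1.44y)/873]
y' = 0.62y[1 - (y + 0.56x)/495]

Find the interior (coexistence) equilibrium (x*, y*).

Setting both brackets to zero gives the nullclines x + 1.44y = 873 and 0.56x + y = 495.
Substituting y = 495 - 0.56x into the first: x(1 - 1.44·0.56) = 873 - 1.44·495.
So x* = 160/0.194 = 827, and then y* = 495 - 0.56·827 = 31.6.

x* ≈ 827, y* ≈ 31.6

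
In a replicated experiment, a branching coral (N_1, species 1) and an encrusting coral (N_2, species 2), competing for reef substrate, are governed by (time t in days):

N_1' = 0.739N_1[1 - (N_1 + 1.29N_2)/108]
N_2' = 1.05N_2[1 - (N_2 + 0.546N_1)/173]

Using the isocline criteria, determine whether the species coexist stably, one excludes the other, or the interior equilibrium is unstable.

Compare the nullcline intercepts: K1/α12 = 108/1.29 = 83.7 < K2 = 173; K2/α21 = 173/0.546 = 317 > K1 = 108.
Since the inequalities point opposite ways, species 2 can invade but species 1 cannot.

species 2 excludes species 1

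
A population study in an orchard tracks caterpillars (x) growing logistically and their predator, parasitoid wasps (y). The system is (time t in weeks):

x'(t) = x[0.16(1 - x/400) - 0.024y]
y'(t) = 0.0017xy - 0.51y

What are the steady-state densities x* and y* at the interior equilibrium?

x* ≈ 300, y* ≈ 1.67

From dy/dt = 0 with y > 0: 0.0017x* = 0.51, so x* = 300.
Substitute into dx/dt = 0: 0.16(1 - 300/400) = 0.024y*.
The bracket is 0.25, giving y* = 0.04/0.024 = 1.67.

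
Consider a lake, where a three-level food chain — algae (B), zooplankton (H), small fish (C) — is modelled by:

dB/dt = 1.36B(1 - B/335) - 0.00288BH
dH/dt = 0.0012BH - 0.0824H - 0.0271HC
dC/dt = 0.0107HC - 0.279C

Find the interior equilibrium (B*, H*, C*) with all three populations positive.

From dC/dt = 0: 0.0107H* = 0.279, so H* = 26.1.
From dB/dt = 0: 1.36(1 - B*/335) = 0.00288·26.1, giving B* = 335·(1 - 0.0552) = 317.
From dH/dt = 0: 0.0012·317 - 0.0824 = 0.0271C*, so C* = 0.297/0.0271 = 11.

B* ≈ 317, H* ≈ 26.1, C* ≈ 11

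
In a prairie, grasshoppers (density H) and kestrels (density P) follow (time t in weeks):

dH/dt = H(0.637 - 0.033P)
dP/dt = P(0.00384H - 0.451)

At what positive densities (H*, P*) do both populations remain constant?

Set dP/dt = 0 with P > 0: 0.00384H - 0.451 = 0, so H* = 0.451/0.00384 = 117.
Set dH/dt = 0 with H > 0: 0.637 - 0.033P = 0, so P* = 0.637/0.033 = 19.3.

H* ≈ 117, P* ≈ 19.3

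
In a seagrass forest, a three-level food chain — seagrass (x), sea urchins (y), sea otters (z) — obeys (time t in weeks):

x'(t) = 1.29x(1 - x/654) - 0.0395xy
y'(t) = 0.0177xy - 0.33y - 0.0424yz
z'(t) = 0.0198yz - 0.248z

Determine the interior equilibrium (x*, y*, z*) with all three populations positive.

From dz/dt = 0: 0.0198y* = 0.248, so y* = 12.5.
From dx/dt = 0: 1.29(1 - x*/654) = 0.0395·12.5, giving x* = 654·(1 - 0.384) = 403.
From dy/dt = 0: 0.0177·403 - 0.33 = 0.0424z*, so z* = 6.81/0.0424 = 161.

x* ≈ 403, y* ≈ 12.5, z* ≈ 161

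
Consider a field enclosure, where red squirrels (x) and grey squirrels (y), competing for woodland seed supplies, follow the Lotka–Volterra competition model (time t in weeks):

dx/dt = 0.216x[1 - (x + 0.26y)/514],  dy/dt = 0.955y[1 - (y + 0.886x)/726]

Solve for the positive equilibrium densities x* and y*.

x* ≈ 423, y* ≈ 352

Setting both brackets to zero gives the nullclines x + 0.26y = 514 and 0.886x + y = 726.
Substituting y = 726 - 0.886x into the first: x(1 - 0.26·0.886) = 514 - 0.26·726.
So x* = 325/0.77 = 423, and then y* = 726 - 0.886·423 = 352.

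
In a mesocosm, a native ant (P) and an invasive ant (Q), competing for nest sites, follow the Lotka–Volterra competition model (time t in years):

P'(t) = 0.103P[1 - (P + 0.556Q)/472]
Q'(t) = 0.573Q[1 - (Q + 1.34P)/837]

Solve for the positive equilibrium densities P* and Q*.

Setting both brackets to zero gives the nullclines P + 0.556Q = 472 and 1.34P + Q = 837.
Substituting Q = 837 - 1.34P into the first: P(1 - 0.556·1.34) = 472 - 0.556·837.
So P* = 6.63/0.255 = 26, and then Q* = 837 - 1.34·26 = 802.

P* ≈ 26, Q* ≈ 802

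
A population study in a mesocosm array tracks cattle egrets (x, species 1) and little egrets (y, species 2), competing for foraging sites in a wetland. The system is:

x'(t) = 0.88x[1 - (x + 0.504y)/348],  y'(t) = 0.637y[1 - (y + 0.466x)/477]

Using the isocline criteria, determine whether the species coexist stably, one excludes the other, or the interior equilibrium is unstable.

stable coexistence

Compare the nullcline intercepts: K1/α12 = 348/0.504 = 690 > K2 = 477; K2/α21 = 477/0.466 = 1020 > K1 = 348.
Since both inequalities hold, each species can invade when rare, so the interior equilibrium is stable.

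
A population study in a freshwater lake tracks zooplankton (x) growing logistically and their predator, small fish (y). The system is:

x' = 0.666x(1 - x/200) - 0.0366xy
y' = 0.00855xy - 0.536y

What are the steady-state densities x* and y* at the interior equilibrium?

x* ≈ 62.7, y* ≈ 12.5

From dy/dt = 0 with y > 0: 0.00855x* = 0.536, so x* = 62.7.
Substitute into dx/dt = 0: 0.666(1 - 62.7/200) = 0.0366y*.
The bracket is 0.687, giving y* = 0.457/0.0366 = 12.5.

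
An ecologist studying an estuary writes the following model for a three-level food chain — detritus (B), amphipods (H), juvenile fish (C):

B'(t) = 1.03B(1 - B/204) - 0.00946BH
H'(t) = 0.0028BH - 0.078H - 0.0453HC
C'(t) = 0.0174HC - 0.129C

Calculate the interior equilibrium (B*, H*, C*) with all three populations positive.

B* ≈ 190, H* ≈ 7.41, C* ≈ 10

From dC/dt = 0: 0.0174H* = 0.129, so H* = 7.41.
From dB/dt = 0: 1.03(1 - B*/204) = 0.00946·7.41, giving B* = 204·(1 - 0.0681) = 190.
From dH/dt = 0: 0.0028·190 - 0.078 = 0.0453C*, so C* = 0.454/0.0453 = 10.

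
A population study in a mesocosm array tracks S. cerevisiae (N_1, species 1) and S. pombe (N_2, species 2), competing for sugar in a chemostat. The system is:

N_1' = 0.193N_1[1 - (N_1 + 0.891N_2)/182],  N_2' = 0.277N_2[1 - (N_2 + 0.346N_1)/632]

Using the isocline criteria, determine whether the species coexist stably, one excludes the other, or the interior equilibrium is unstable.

Compare the nullcline intercepts: K1/α12 = 182/0.891 = 204 < K2 = 632; K2/α21 = 632/0.346 = 1830 > K1 = 182.
Since the inequalities point opposite ways, species 2 can invade but species 1 cannot.

species 2 excludes species 1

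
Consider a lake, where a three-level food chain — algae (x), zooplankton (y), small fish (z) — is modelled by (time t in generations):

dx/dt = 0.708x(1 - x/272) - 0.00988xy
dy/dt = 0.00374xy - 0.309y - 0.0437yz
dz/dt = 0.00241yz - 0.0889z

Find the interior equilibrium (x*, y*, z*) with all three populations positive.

x* ≈ 132, y* ≈ 36.9, z* ≈ 4.22

From dz/dt = 0: 0.00241y* = 0.0889, so y* = 36.9.
From dx/dt = 0: 0.708(1 - x*/272) = 0.00988·36.9, giving x* = 272·(1 - 0.515) = 132.
From dy/dt = 0: 0.00374·132 - 0.309 = 0.0437z*, so z* = 0.185/0.0437 = 4.22.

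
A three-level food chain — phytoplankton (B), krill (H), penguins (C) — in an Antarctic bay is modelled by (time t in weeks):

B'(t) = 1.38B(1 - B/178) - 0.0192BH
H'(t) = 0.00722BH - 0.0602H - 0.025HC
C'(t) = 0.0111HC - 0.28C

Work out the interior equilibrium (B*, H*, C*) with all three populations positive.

From dC/dt = 0: 0.0111H* = 0.28, so H* = 25.2.
From dB/dt = 0: 1.38(1 - B*/178) = 0.0192·25.2, giving B* = 178·(1 - 0.351) = 116.
From dH/dt = 0: 0.00722·116 - 0.0602 = 0.025C*, so C* = 0.774/0.025 = 31.

B* ≈ 116, H* ≈ 25.2, C* ≈ 31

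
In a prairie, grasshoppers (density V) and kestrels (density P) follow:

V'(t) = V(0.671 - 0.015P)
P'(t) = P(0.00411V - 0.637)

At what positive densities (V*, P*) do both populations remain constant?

V* ≈ 155, P* ≈ 44.7

Set dP/dt = 0 with P > 0: 0.00411V - 0.637 = 0, so V* = 0.637/0.00411 = 155.
Set dV/dt = 0 with V > 0: 0.671 - 0.015P = 0, so P* = 0.671/0.015 = 44.7.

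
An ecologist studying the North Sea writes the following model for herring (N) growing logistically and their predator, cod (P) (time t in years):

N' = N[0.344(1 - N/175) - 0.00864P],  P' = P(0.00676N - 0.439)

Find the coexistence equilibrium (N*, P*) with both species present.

N* ≈ 64.9, P* ≈ 25

From dP/dt = 0 with P > 0: 0.00676N* = 0.439, so N* = 64.9.
Substitute into dN/dt = 0: 0.344(1 - 64.9/175) = 0.00864P*.
The bracket is 0.629, giving P* = 0.216/0.00864 = 25.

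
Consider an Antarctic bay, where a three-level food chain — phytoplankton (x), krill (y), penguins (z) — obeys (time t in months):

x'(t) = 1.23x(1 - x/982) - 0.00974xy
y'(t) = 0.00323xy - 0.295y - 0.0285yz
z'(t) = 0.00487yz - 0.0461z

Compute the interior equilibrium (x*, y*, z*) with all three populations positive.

From dz/dt = 0: 0.00487y* = 0.0461, so y* = 9.47.
From dx/dt = 0: 1.23(1 - x*/982) = 0.00974·9.47, giving x* = 982·(1 - 0.075) = 908.
From dy/dt = 0: 0.00323·908 - 0.295 = 0.0285z*, so z* = 2.64/0.0285 = 92.6.

x* ≈ 908, y* ≈ 9.47, z* ≈ 92.6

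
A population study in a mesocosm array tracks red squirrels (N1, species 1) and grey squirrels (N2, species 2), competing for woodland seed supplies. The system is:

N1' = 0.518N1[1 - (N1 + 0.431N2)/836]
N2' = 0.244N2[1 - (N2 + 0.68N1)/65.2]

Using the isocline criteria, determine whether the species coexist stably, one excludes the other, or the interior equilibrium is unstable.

Compare the nullcline intercepts: K1/α12 = 836/0.431 = 1940 > K2 = 65.2; K2/α21 = 65.2/0.68 = 95.9 < K1 = 836.
Since the inequalities point opposite ways, species 1 can invade but species 2 cannot.

species 1 excludes species 2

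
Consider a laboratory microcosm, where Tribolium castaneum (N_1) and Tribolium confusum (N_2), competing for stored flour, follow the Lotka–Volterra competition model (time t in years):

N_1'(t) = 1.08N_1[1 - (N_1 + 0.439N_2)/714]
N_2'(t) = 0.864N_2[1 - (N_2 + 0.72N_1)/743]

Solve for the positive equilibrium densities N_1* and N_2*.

Setting both brackets to zero gives the nullclines N_1 + 0.439N_2 = 714 and 0.72N_1 + N_2 = 743.
Substituting N_2 = 743 - 0.72N_1 into the first: N_1(1 - 0.439·0.72) = 714 - 0.439·743.
So N_1* = 388/0.684 = 567, and then N_2* = 743 - 0.72·567 = 335.

N_1* ≈ 567, N_2* ≈ 335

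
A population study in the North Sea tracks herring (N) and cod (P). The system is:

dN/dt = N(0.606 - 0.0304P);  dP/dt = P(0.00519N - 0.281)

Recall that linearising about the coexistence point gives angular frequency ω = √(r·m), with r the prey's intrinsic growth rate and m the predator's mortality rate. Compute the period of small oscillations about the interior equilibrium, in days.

T ≈ 15.2 days

Here r = 0.606 and m = 0.281, so r·m = 0.17.
ω = √0.17 = 0.413 per day, hence T = 2π/ω ≈ 15.2 days.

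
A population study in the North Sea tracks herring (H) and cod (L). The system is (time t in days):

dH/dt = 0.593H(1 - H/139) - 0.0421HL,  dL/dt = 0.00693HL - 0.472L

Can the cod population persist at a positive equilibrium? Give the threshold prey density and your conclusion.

The predator equation gives dL/dt > 0 only when H > 0.472/0.00693 = 68.1.
Without the predator, H → K = 139. Since 139 > 68.1, the predator can invade and persist.

Threshold H = 68.1; K > 68.1, so yes, the predator persists.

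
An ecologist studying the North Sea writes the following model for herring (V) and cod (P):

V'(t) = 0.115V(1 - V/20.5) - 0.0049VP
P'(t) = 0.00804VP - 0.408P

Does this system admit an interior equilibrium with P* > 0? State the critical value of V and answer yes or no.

Threshold V = 50.7; K < 50.7, so no, the predator goes extinct.

The predator equation gives dP/dt > 0 only when V > 0.408/0.00804 = 50.7.
Without the predator, V → K = 20.5. Since 20.5 < 50.7, the predator cannot invade.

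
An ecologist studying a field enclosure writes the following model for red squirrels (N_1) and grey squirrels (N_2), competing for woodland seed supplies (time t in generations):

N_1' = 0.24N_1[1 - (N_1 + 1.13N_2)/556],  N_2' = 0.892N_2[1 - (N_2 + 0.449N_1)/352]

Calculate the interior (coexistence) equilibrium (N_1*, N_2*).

Setting both brackets to zero gives the nullclines N_1 + 1.13N_2 = 556 and 0.449N_1 + N_2 = 352.
Substituting N_2 = 352 - 0.449N_1 into the first: N_1(1 - 1.13·0.449) = 556 - 1.13·352.
So N_1* = 158/0.493 = 321, and then N_2* = 352 - 0.449·321 = 208.

N_1* ≈ 321, N_2* ≈ 208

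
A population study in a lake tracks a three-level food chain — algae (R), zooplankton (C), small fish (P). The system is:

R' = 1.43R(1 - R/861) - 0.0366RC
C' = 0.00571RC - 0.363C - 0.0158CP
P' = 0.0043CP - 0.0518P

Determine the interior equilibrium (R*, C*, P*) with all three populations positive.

From dP/dt = 0: 0.0043C* = 0.0518, so C* = 12.
From dR/dt = 0: 1.43(1 - R*/861) = 0.0366·12, giving R* = 861·(1 - 0.308) = 596.
From dC/dt = 0: 0.00571·596 - 0.363 = 0.0158P*, so P* = 3.04/0.0158 = 192.

R* ≈ 596, C* ≈ 12, P* ≈ 192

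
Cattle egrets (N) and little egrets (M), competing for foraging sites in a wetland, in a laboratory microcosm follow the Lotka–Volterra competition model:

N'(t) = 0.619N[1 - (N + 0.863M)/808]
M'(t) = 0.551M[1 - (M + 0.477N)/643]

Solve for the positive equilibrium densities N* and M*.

N* ≈ 430, M* ≈ 438

Setting both brackets to zero gives the nullclines N + 0.863M = 808 and 0.477N + M = 643.
Substituting M = 643 - 0.477N into the first: N(1 - 0.863·0.477) = 808 - 0.863·643.
So N* = 253/0.588 = 430, and then M* = 643 - 0.477·430 = 438.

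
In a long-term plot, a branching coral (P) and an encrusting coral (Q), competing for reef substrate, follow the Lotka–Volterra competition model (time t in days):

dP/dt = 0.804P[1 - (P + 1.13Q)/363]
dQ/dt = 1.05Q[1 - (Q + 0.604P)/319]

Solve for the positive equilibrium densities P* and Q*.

Setting both brackets to zero gives the nullclines P + 1.13Q = 363 and 0.604P + Q = 319.
Substituting Q = 319 - 0.604P into the first: P(1 - 1.13·0.604) = 363 - 1.13·319.
So P* = 2.53/0.317 = 7.97, and then Q* = 319 - 0.604·7.97 = 314.

P* ≈ 7.97, Q* ≈ 314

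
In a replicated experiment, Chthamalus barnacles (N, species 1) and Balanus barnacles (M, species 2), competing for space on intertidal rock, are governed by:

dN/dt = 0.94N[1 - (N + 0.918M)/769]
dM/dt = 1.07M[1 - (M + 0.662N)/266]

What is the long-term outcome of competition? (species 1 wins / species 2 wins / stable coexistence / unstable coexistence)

species 1 excludes species 2

Compare the nullcline intercepts: K1/α12 = 769/0.918 = 838 > K2 = 266; K2/α21 = 266/0.662 = 402 < K1 = 769.
Since the inequalities point opposite ways, species 1 can invade but species 2 cannot.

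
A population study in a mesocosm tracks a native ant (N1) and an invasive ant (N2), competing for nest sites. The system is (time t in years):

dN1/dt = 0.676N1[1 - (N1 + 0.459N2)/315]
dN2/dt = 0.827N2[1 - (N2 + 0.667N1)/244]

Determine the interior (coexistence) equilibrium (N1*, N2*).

N1* ≈ 293, N2* ≈ 48.9

Setting both brackets to zero gives the nullclines N1 + 0.459N2 = 315 and 0.667N1 + N2 = 244.
Substituting N2 = 244 - 0.667N1 into the first: N1(1 - 0.459·0.667) = 315 - 0.459·244.
So N1* = 203/0.694 = 293, and then N2* = 244 - 0.667·293 = 48.9.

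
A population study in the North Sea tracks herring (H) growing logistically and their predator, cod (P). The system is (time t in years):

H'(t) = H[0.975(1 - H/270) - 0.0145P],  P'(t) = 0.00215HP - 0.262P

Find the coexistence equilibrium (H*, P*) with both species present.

H* ≈ 122, P* ≈ 36.9

From dP/dt = 0 with P > 0: 0.00215H* = 0.262, so H* = 122.
Substitute into dH/dt = 0: 0.975(1 - 122/270) = 0.0145P*.
The bracket is 0.549, giving P* = 0.535/0.0145 = 36.9.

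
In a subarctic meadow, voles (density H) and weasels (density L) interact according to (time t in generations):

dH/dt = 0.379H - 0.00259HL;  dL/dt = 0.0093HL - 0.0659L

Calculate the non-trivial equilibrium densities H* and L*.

H* ≈ 7.09, L* ≈ 146

Set dL/dt = 0 with L > 0: 0.0093H - 0.0659 = 0, so H* = 0.0659/0.0093 = 7.09.
Set dH/dt = 0 with H > 0: 0.379 - 0.00259L = 0, so L* = 0.379/0.00259 = 146.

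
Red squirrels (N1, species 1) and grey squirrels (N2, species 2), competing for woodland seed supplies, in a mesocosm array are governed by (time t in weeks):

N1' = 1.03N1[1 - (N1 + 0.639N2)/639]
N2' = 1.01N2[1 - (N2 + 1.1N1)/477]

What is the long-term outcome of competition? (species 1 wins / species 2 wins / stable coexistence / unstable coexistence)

Compare the nullcline intercepts: K1/α12 = 639/0.639 = 1000 > K2 = 477; K2/α21 = 477/1.1 = 434 < K1 = 639.
Since the inequalities point opposite ways, species 1 can invade but species 2 cannot.

species 1 excludes species 2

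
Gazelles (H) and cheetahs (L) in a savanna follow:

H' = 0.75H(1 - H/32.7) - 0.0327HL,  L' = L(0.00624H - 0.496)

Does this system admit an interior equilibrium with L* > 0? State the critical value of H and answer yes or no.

The predator equation gives dL/dt > 0 only when H > 0.496/0.00624 = 79.5.
Without the predator, H → K = 32.7. Since 32.7 < 79.5, the predator cannot invade.

Threshold H = 79.5; K < 79.5, so no, the predator goes extinct.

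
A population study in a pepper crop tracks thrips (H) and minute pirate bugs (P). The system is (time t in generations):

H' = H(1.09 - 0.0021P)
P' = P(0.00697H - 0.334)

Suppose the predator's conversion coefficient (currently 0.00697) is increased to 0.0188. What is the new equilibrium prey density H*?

At the interior fixed point, setting dP/dt = 0 with P > 0 fixes H* = (predator death rate)/(HP coefficient) — independent of the other coefficients.
With the change, H* = 0.334/0.0188 = 17.8; it falls from 47.9.

H* ≈ 17.8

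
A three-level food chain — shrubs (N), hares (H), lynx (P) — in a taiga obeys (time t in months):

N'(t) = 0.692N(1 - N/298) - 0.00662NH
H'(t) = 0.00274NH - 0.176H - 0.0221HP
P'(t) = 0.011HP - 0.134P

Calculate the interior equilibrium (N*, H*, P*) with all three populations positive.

From dP/dt = 0: 0.011H* = 0.134, so H* = 12.2.
From dN/dt = 0: 0.692(1 - N*/298) = 0.00662·12.2, giving N* = 298·(1 - 0.117) = 263.
From dH/dt = 0: 0.00274·263 - 0.176 = 0.0221P*, so P* = 0.545/0.0221 = 24.7.

N* ≈ 263, H* ≈ 12.2, P* ≈ 24.7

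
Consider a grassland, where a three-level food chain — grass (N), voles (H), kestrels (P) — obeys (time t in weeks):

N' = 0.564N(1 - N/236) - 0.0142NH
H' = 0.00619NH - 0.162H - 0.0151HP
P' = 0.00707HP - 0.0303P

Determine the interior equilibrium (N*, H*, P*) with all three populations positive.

N* ≈ 211, H* ≈ 4.29, P* ≈ 75.6

From dP/dt = 0: 0.00707H* = 0.0303, so H* = 4.29.
From dN/dt = 0: 0.564(1 - N*/236) = 0.0142·4.29, giving N* = 236·(1 - 0.108) = 211.
From dH/dt = 0: 0.00619·211 - 0.162 = 0.0151P*, so P* = 1.14/0.0151 = 75.6.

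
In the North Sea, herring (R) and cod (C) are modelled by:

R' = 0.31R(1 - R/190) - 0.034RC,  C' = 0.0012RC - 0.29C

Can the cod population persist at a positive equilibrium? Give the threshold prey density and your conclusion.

The predator equation gives dC/dt > 0 only when R > 0.29/0.0012 = 242.
Without the predator, R → K = 190. Since 190 < 242, the predator cannot invade.

Threshold R = 242; K < 242, so no, the predator goes extinct.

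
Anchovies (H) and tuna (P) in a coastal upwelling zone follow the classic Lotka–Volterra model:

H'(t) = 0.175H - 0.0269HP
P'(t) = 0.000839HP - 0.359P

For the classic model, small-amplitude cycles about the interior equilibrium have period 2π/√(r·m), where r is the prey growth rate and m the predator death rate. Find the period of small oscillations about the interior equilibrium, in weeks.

T ≈ 25.1 weeks

Here r = 0.175 and m = 0.359, so r·m = 0.0628.
ω = √0.0628 = 0.251 per week, hence T = 2π/ω ≈ 25.1 weeks.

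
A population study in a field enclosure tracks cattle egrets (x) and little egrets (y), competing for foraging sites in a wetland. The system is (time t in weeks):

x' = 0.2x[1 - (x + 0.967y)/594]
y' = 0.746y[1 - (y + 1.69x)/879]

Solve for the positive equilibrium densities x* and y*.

x* ≈ 404, y* ≈ 197

Setting both brackets to zero gives the nullclines x + 0.967y = 594 and 1.69x + y = 879.
Substituting y = 879 - 1.69x into the first: x(1 - 0.967·1.69) = 594 - 0.967·879.
So x* = -256/-0.634 = 404, and then y* = 879 - 1.69·404 = 197.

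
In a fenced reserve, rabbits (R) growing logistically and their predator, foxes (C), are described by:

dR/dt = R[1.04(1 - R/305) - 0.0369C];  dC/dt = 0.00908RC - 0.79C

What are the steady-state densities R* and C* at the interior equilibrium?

R* ≈ 87, C* ≈ 20.1

From dC/dt = 0 with C > 0: 0.00908R* = 0.79, so R* = 87.
Substitute into dR/dt = 0: 1.04(1 - 87/305) = 0.0369C*.
The bracket is 0.715, giving C* = 0.743/0.0369 = 20.1.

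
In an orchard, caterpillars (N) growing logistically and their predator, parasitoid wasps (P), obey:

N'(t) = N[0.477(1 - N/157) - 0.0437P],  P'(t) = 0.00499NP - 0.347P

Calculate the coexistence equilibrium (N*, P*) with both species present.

N* ≈ 69.5, P* ≈ 6.08

From dP/dt = 0 with P > 0: 0.00499N* = 0.347, so N* = 69.5.
Substitute into dN/dt = 0: 0.477(1 - 69.5/157) = 0.0437P*.
The bracket is 0.557, giving P* = 0.266/0.0437 = 6.08.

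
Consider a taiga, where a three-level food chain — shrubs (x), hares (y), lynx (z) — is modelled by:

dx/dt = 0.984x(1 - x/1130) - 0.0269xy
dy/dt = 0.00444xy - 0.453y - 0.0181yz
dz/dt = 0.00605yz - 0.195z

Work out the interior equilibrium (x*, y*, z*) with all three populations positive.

From dz/dt = 0: 0.00605y* = 0.195, so y* = 32.2.
From dx/dt = 0: 0.984(1 - x*/1130) = 0.0269·32.2, giving x* = 1130·(1 - 0.881) = 134.
From dy/dt = 0: 0.00444·134 - 0.453 = 0.0181z*, so z* = 0.143/0.0181 = 7.92.

x* ≈ 134, y* ≈ 32.2, z* ≈ 7.92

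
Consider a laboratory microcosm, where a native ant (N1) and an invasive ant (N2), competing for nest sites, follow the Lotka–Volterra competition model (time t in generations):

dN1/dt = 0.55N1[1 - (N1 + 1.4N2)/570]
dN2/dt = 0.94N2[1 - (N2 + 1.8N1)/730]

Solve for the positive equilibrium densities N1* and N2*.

Setting both brackets to zero gives the nullclines N1 + 1.4N2 = 570 and 1.8N1 + N2 = 730.
Substituting N2 = 730 - 1.8N1 into the first: N1(1 - 1.4·1.8) = 570 - 1.4·730.
So N1* = -452/-1.52 = 297, and then N2* = 730 - 1.8·297 = 195.

N1* ≈ 297, N2* ≈ 195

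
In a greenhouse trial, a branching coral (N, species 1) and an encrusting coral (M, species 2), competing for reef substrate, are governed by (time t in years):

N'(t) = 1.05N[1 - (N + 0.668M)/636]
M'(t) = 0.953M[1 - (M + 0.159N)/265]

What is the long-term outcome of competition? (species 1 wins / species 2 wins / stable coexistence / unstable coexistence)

Compare the nullcline intercepts: K1/α12 = 636/0.668 = 952 > K2 = 265; K2/α21 = 265/0.159 = 1670 > K1 = 636.
Since both inequalities hold, each species can invade when rare, so the interior equilibrium is stable.

stable coexistence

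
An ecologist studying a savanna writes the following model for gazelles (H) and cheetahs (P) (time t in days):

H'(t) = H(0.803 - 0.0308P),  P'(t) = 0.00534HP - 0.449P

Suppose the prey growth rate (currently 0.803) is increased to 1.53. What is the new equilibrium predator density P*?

P* ≈ 49.7

At the interior fixed point, setting dH/dt = 0 with H > 0 fixes P* = (prey growth rate)/(HP coefficient) — independent of the other coefficients.
With the change, P* = 1.53/0.0308 = 49.7; it rises from 26.1.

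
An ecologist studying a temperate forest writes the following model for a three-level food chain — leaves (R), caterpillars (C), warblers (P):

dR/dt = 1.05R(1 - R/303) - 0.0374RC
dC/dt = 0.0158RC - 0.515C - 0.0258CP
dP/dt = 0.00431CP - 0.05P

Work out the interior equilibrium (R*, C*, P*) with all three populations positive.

From dP/dt = 0: 0.00431C* = 0.05, so C* = 11.6.
From dR/dt = 0: 1.05(1 - R*/303) = 0.0374·11.6, giving R* = 303·(1 - 0.413) = 178.
From dC/dt = 0: 0.0158·178 - 0.515 = 0.0258P*, so P* = 2.29/0.0258 = 88.9.

R* ≈ 178, C* ≈ 11.6, P* ≈ 88.9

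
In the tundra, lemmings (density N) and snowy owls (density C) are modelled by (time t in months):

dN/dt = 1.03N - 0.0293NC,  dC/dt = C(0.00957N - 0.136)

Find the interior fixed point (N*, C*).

N* ≈ 14.2, C* ≈ 35.2

Set dC/dt = 0 with C > 0: 0.00957N - 0.136 = 0, so N* = 0.136/0.00957 = 14.2.
Set dN/dt = 0 with N > 0: 1.03 - 0.0293C = 0, so C* = 1.03/0.0293 = 35.2.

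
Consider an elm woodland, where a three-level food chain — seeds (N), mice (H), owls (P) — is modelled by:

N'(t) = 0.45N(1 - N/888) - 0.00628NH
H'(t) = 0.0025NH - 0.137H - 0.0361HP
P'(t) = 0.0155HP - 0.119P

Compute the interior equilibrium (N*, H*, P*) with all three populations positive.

From dP/dt = 0: 0.0155H* = 0.119, so H* = 7.68.
From dN/dt = 0: 0.45(1 - N*/888) = 0.00628·7.68, giving N* = 888·(1 - 0.107) = 793.
From dH/dt = 0: 0.0025·793 - 0.137 = 0.0361P*, so P* = 1.85/0.0361 = 51.1.

N* ≈ 793, H* ≈ 7.68, P* ≈ 51.1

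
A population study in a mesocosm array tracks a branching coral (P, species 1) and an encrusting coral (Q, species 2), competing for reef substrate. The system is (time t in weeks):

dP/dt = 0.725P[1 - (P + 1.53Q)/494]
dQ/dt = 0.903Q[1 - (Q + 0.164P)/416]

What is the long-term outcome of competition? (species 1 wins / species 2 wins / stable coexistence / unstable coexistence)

Compare the nullcline intercepts: K1/α12 = 494/1.53 = 323 < K2 = 416; K2/α21 = 416/0.164 = 2540 > K1 = 494.
Since the inequalities point opposite ways, species 2 can invade but species 1 cannot.

species 2 excludes species 1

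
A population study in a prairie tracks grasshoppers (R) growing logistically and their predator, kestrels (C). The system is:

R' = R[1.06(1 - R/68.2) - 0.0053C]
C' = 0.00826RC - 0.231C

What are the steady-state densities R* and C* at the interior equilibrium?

R* ≈ 28, C* ≈ 118

From dC/dt = 0 with C > 0: 0.00826R* = 0.231, so R* = 28.
Substitute into dR/dt = 0: 1.06(1 - 28/68.2) = 0.0053C*.
The bracket is 0.59, giving C* = 0.625/0.0053 = 118.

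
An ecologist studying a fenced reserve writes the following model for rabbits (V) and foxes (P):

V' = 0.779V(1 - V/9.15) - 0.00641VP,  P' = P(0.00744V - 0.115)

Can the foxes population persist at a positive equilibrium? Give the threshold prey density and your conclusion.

Threshold V = 15.5; K < 15.5, so no, the predator goes extinct.

The predator equation gives dP/dt > 0 only when V > 0.115/0.00744 = 15.5.
Without the predator, V → K = 9.15. Since 9.15 < 15.5, the predator cannot invade.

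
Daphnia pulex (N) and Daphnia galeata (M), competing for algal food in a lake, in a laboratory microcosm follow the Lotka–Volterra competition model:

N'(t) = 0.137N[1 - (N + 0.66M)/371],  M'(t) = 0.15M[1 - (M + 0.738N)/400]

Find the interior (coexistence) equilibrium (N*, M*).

N* ≈ 209, M* ≈ 246

Setting both brackets to zero gives the nullclines N + 0.66M = 371 and 0.738N + M = 400.
Substituting M = 400 - 0.738N into the first: N(1 - 0.66·0.738) = 371 - 0.66·400.
So N* = 107/0.513 = 209, and then M* = 400 - 0.738·209 = 246.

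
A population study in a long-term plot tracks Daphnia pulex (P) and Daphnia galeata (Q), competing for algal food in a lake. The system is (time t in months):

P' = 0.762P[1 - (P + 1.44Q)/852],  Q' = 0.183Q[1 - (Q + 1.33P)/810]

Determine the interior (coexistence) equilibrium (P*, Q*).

P* ≈ 344, Q* ≈ 353

Setting both brackets to zero gives the nullclines P + 1.44Q = 852 and 1.33P + Q = 810.
Substituting Q = 810 - 1.33P into the first: P(1 - 1.44·1.33) = 852 - 1.44·810.
So P* = -314/-0.915 = 344, and then Q* = 810 - 1.33·344 = 353.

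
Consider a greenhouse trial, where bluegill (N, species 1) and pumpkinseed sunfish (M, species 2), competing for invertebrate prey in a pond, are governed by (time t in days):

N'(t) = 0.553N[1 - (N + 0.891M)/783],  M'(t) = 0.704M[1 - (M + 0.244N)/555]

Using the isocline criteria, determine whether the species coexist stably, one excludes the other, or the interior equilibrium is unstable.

Compare the nullcline intercepts: K1/α12 = 783/0.891 = 879 > K2 = 555; K2/α21 = 555/0.244 = 2270 > K1 = 783.
Since both inequalities hold, each species can invade when rare, so the interior equilibrium is stable.

stable coexistence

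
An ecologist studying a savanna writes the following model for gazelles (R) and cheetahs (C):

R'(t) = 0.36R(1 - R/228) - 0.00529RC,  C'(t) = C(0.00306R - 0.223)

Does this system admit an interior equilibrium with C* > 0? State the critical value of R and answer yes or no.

The predator equation gives dC/dt > 0 only when R > 0.223/0.00306 = 72.9.
Without the predator, R → K = 228. Since 228 > 72.9, the predator can invade and persist.

Threshold R = 72.9; K > 72.9, so yes, the predator persists.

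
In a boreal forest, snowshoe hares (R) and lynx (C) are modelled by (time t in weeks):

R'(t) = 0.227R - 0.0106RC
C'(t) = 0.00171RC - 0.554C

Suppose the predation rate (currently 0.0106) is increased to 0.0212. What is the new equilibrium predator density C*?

At the interior fixed point, setting dR/dt = 0 with R > 0 fixes C* = (prey growth rate)/(RC coefficient) — independent of the other coefficients.
With the change, C* = 0.227/0.0212 = 10.7; it falls from 21.4.

C* ≈ 10.7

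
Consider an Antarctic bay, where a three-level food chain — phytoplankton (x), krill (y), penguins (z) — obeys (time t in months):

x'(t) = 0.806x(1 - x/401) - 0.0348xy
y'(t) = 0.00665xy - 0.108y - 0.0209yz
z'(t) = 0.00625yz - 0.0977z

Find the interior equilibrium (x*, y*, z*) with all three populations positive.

From dz/dt = 0: 0.00625y* = 0.0977, so y* = 15.6.
From dx/dt = 0: 0.806(1 - x*/401) = 0.0348·15.6, giving x* = 401·(1 - 0.675) = 130.
From dy/dt = 0: 0.00665·130 - 0.108 = 0.0209z*, so z* = 0.759/0.0209 = 36.3.

x* ≈ 130, y* ≈ 15.6, z* ≈ 36.3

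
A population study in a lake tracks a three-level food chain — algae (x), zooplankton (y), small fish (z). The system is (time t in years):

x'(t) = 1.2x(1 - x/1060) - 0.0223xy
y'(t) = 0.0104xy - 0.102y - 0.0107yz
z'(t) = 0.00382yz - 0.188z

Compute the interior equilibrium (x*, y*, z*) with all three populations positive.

x* ≈ 90.6, y* ≈ 49.2, z* ≈ 78.5

From dz/dt = 0: 0.00382y* = 0.188, so y* = 49.2.
From dx/dt = 0: 1.2(1 - x*/1060) = 0.0223·49.2, giving x* = 1060·(1 - 0.915) = 90.6.
From dy/dt = 0: 0.0104·90.6 - 0.102 = 0.0107z*, so z* = 0.84/0.0107 = 78.5.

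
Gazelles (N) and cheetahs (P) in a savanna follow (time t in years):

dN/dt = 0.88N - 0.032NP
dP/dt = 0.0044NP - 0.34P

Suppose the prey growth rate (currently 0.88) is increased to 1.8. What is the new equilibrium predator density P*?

P* ≈ 56.2

At the interior fixed point, setting dN/dt = 0 with N > 0 fixes P* = (prey growth rate)/(NP coefficient) — independent of the other coefficients.
With the change, P* = 1.8/0.032 = 56.2; it rises from 27.5.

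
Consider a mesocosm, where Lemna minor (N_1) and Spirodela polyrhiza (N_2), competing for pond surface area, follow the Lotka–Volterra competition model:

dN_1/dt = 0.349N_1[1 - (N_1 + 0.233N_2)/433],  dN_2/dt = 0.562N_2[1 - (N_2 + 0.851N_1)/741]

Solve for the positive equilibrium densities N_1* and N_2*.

N_1* ≈ 325, N_2* ≈ 465

Setting both brackets to zero gives the nullclines N_1 + 0.233N_2 = 433 and 0.851N_1 + N_2 = 741.
Substituting N_2 = 741 - 0.851N_1 into the first: N_1(1 - 0.233·0.851) = 433 - 0.233·741.
So N_1* = 260/0.802 = 325, and then N_2* = 741 - 0.851·325 = 465.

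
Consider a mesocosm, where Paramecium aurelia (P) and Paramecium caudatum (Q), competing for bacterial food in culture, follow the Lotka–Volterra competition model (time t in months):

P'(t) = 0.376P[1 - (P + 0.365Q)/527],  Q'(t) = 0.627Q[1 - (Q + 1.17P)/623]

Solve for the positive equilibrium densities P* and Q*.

Setting both brackets to zero gives the nullclines P + 0.365Q = 527 and 1.17P + Q = 623.
Substituting Q = 623 - 1.17P into the first: P(1 - 0.365·1.17) = 527 - 0.365·623.
So P* = 300/0.573 = 523, and then Q* = 623 - 1.17·523 = 11.2.

P* ≈ 523, Q* ≈ 11.2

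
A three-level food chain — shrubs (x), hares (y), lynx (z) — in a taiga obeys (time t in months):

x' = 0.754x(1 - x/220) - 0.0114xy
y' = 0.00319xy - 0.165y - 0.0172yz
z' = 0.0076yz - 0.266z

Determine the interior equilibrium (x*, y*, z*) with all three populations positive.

From dz/dt = 0: 0.0076y* = 0.266, so y* = 35.
From dx/dt = 0: 0.754(1 - x*/220) = 0.0114·35, giving x* = 220·(1 - 0.529) = 104.
From dy/dt = 0: 0.00319·104 - 0.165 = 0.0172z*, so z* = 0.165/0.0172 = 9.62.

x* ≈ 104, y* ≈ 35, z* ≈ 9.62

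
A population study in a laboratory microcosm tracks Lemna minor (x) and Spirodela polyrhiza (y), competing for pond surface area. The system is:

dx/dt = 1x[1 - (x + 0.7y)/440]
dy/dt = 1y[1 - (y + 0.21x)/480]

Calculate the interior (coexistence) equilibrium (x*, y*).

Setting both brackets to zero gives the nullclines x + 0.7y = 440 and 0.21x + y = 480.
Substituting y = 480 - 0.21x into the first: x(1 - 0.7·0.21) = 440 - 0.7·480.
So x* = 104/0.853 = 122, and then y* = 480 - 0.21·122 = 454.

x* ≈ 122, y* ≈ 454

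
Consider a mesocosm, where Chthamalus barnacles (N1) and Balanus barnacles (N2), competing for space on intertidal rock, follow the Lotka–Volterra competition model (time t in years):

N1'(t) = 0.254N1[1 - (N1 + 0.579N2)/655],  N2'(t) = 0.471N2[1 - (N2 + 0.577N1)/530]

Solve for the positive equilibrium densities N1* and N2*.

N1* ≈ 523, N2* ≈ 228

Setting both brackets to zero gives the nullclines N1 + 0.579N2 = 655 and 0.577N1 + N2 = 530.
Substituting N2 = 530 - 0.577N1 into the first: N1(1 - 0.579·0.577) = 655 - 0.579·530.
So N1* = 348/0.666 = 523, and then N2* = 530 - 0.577·523 = 228.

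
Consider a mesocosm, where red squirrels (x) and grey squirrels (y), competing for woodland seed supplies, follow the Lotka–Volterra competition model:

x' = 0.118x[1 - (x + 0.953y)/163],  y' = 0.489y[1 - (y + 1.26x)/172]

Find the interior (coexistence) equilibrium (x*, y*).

x* ≈ 4.56, y* ≈ 166

Setting both brackets to zero gives the nullclines x + 0.953y = 163 and 1.26x + y = 172.
Substituting y = 172 - 1.26x into the first: x(1 - 0.953·1.26) = 163 - 0.953·172.
So x* = -0.916/-0.201 = 4.56, and then y* = 172 - 1.26·4.56 = 166.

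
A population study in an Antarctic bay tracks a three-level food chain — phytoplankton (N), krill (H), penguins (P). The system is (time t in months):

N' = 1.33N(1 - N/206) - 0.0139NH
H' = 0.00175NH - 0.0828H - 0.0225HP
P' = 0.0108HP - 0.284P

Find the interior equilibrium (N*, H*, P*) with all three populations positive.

From dP/dt = 0: 0.0108H* = 0.284, so H* = 26.3.
From dN/dt = 0: 1.33(1 - N*/206) = 0.0139·26.3, giving N* = 206·(1 - 0.275) = 149.
From dH/dt = 0: 0.00175·149 - 0.0828 = 0.0225P*, so P* = 0.179/0.0225 = 7.94.

N* ≈ 149, H* ≈ 26.3, P* ≈ 7.94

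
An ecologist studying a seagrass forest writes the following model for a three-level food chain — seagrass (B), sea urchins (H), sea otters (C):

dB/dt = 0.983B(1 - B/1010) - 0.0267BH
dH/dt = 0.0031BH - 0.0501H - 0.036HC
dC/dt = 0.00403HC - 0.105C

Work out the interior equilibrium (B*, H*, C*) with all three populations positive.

B* ≈ 295, H* ≈ 26.1, C* ≈ 24

From dC/dt = 0: 0.00403H* = 0.105, so H* = 26.1.
From dB/dt = 0: 0.983(1 - B*/1010) = 0.0267·26.1, giving B* = 1010·(1 - 0.708) = 295.
From dH/dt = 0: 0.0031·295 - 0.0501 = 0.036C*, so C* = 0.865/0.036 = 24.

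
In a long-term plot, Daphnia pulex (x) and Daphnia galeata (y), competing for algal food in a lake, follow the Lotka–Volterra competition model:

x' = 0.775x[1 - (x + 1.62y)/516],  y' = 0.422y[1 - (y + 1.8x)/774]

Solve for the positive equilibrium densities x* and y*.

x* ≈ 385, y* ≈ 80.8

Setting both brackets to zero gives the nullclines x + 1.62y = 516 and 1.8x + y = 774.
Substituting y = 774 - 1.8x into the first: x(1 - 1.62·1.8) = 516 - 1.62·774.
So x* = -738/-1.92 = 385, and then y* = 774 - 1.8·385 = 80.8.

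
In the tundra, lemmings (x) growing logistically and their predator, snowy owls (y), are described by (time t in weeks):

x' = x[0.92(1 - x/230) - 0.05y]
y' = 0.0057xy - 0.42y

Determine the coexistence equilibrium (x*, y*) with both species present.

x* ≈ 73.7, y* ≈ 12.5

From dy/dt = 0 with y > 0: 0.0057x* = 0.42, so x* = 73.7.
Substitute into dx/dt = 0: 0.92(1 - 73.7/230) = 0.05y*.
The bracket is 0.68, giving y* = 0.625/0.05 = 12.5.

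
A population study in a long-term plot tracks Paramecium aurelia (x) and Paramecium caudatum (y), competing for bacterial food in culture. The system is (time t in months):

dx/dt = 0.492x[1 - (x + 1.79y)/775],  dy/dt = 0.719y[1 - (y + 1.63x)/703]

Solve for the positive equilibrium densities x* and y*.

x* ≈ 252, y* ≈ 292

Setting both brackets to zero gives the nullclines x + 1.79y = 775 and 1.63x + y = 703.
Substituting y = 703 - 1.63x into the first: x(1 - 1.79·1.63) = 775 - 1.79·703.
So x* = -483/-1.92 = 252, and then y* = 703 - 1.63·252 = 292.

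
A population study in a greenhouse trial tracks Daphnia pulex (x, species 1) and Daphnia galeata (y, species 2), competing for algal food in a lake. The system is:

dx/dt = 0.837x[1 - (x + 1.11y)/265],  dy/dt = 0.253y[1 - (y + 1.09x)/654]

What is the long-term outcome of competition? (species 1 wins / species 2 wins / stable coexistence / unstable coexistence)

species 2 excludes species 1

Compare the nullcline intercepts: K1/α12 = 265/1.11 = 239 < K2 = 654; K2/α21 = 654/1.09 = 600 > K1 = 265.
Since the inequalities point opposite ways, species 2 can invade but species 1 cannot.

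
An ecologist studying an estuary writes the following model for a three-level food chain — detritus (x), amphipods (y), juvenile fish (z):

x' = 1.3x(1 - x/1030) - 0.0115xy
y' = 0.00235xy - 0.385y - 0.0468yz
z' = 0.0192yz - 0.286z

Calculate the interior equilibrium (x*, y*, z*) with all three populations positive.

x* ≈ 894, y* ≈ 14.9, z* ≈ 36.7

From dz/dt = 0: 0.0192y* = 0.286, so y* = 14.9.
From dx/dt = 0: 1.3(1 - x*/1030) = 0.0115·14.9, giving x* = 1030·(1 - 0.132) = 894.
From dy/dt = 0: 0.00235·894 - 0.385 = 0.0468z*, so z* = 1.72/0.0468 = 36.7.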